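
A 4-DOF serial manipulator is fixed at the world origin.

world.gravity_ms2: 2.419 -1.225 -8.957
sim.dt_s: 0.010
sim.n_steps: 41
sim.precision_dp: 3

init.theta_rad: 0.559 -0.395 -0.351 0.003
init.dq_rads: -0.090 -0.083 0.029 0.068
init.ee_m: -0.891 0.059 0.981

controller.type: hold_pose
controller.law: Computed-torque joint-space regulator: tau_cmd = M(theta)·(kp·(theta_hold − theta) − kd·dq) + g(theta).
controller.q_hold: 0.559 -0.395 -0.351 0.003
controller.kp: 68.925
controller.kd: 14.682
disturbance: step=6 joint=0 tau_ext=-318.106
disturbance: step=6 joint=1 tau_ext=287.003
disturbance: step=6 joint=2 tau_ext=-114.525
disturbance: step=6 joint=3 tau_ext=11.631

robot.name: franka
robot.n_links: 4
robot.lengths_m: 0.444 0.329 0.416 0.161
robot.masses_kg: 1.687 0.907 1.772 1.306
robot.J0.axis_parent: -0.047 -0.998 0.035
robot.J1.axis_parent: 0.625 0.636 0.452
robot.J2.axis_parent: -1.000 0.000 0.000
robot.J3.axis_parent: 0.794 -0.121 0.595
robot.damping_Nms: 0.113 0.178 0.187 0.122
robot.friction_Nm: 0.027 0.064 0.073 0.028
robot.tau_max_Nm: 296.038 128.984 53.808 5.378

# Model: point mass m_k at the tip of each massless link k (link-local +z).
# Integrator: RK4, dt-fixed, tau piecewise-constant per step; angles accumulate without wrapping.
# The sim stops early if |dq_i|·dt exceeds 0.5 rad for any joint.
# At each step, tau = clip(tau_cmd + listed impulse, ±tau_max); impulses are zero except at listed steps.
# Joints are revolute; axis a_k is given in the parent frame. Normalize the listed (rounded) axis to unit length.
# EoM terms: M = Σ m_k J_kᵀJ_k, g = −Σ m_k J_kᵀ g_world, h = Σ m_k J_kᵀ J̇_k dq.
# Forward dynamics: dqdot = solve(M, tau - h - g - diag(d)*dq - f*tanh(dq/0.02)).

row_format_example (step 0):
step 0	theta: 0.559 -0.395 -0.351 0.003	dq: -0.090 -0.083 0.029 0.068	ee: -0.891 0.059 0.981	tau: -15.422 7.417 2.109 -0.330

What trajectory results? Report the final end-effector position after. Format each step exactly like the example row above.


step 1	theta: 0.558 -0.396 -0.351 0.003	dq: -0.077 -0.072 0.018 0.016	ee: -0.890 0.059 0.981	tau: -15.899 7.431 2.252 -0.344
step 2	theta: 0.557 -0.396 -0.351 0.003	dq: -0.064 -0.059 0.014 0.001	ee: -0.890 0.060 0.982	tau: -16.337 7.444 2.381 -0.360
step 3	theta: 0.557 -0.397 -0.350 0.003	dq: -0.053 -0.048 0.013 -0.002	ee: -0.889 0.060 0.982	tau: -16.740 7.456 2.500 -0.376
step 4	theta: 0.556 -0.397 -0.350 0.003	dq: -0.043 -0.038 0.012 -0.002	ee: -0.889 0.060 0.982	tau: -17.110 7.468 2.607 -0.391
step 5	theta: 0.556 -0.398 -0.350 0.003	dq: -0.034 -0.029 0.011 -0.002	ee: -0.889 0.061 0.982	tau: -17.448 7.479 2.706 -0.405
step 6	theta: 0.556 -0.398 -0.350 0.003	dq: -0.027 -0.021 0.010 -0.002	ee: -0.889 0.061 0.983	tau: -296.038 128.984 -53.808 5.378
step 7	theta: 0.547 -0.413 -0.372 -0.009	dq: -1.702 -2.851 -4.326 -2.285	ee: -0.885 0.059 0.982	tau: 23.939 -10.784 11.509 -1.329
step 8	theta: 0.532 -0.438 -0.411 -0.027	dq: -1.379 -2.240 -3.412 -1.426	ee: -0.880 0.055 0.982	tau: 19.609 -8.895 10.975 -1.292
step 9	theta: 0.519 -0.458 -0.441 -0.038	dq: -1.114 -1.760 -2.688 -0.835	ee: -0.875 0.051 0.982	tau: 15.613 -7.147 10.441 -1.253
step 10	theta: 0.509 -0.474 -0.465 -0.044	dq: -0.893 -1.375 -2.103 -0.431	ee: -0.870 0.048 0.981	tau: 11.941 -5.542 9.917 -1.211
step 11	theta: 0.501 -0.486 -0.484 -0.047	dq: -0.706 -1.061 -1.627 -0.160	ee: -0.867 0.046 0.981	tau: 8.576 -4.078 9.412 -1.168
step 12	theta: 0.495 -0.495 -0.498 -0.048	dq: -0.548 -0.802 -1.235 0.010	ee: -0.864 0.044 0.981	tau: 5.499 -2.748 8.929 -1.123
step 13	theta: 0.490 -0.502 -0.509 -0.048	dq: -0.412 -0.589 -0.917 0.072	ee: -0.862 0.042 0.981	tau: 2.691 -1.543 8.472 -1.071
step 14	theta: 0.487 -0.507 -0.516 -0.047	dq: -0.297 -0.410 -0.650 0.102	ee: -0.860 0.040 0.981	tau: 0.133 -0.453 8.042 -1.021
step 15	theta: 0.484 -0.510 -0.522 -0.046	dq: -0.198 -0.259 -0.425 0.112	ee: -0.859 0.039 0.981	tau: -2.193 0.531 7.641 -0.973
step 16	theta: 0.483 -0.512 -0.525 -0.044	dq: -0.113 -0.133 -0.235 0.111	ee: -0.858 0.039 0.981	tau: -4.306 1.417 7.268 -0.927
step 17	theta: 0.482 -0.513 -0.527 -0.043	dq: -0.041 -0.026 -0.075 0.103	ee: -0.858 0.038 0.981	tau: -6.221 2.215 6.922 -0.885
step 18	theta: 0.482 -0.513 -0.527 -0.042	dq: 0.018 0.058 0.050 0.080	ee: -0.858 0.038 0.981	tau: -7.952 2.947 6.611 -0.845
step 19	theta: 0.482 -0.512 -0.526 -0.042	dq: 0.065 0.122 0.146 0.041	ee: -0.858 0.038 0.981	tau: -9.511 3.609 6.340 -0.808
step 20	theta: 0.483 -0.510 -0.524 -0.042	dq: 0.105 0.175 0.226 0.014	ee: -0.858 0.038 0.981	tau: -10.917 4.203 6.091 -0.776
step 21	theta: 0.484 -0.508 -0.521 -0.041	dq: 0.138 0.219 0.295 0.005	ee: -0.859 0.038 0.981	tau: -12.184 4.735 5.862 -0.748
step 22	theta: 0.486 -0.506 -0.518 -0.041	dq: 0.166 0.256 0.353 0.003	ee: -0.859 0.038 0.981	tau: -13.322 5.211 5.654 -0.723
step 23	theta: 0.487 -0.503 -0.514 -0.041	dq: 0.188 0.285 0.399 0.002	ee: -0.860 0.039 0.981	tau: -14.342 5.636 5.463 -0.701
step 24	theta: 0.489 -0.500 -0.510 -0.041	dq: 0.205 0.307 0.436 0.001	ee: -0.861 0.039 0.981	tau: -15.256 6.014 5.290 -0.681
step 25	theta: 0.492 -0.497 -0.506 -0.041	dq: 0.219 0.324 0.464 0.000	ee: -0.862 0.040 0.982	tau: -16.072 6.351 5.132 -0.662
step 26	theta: 0.494 -0.494 -0.501 -0.041	dq: 0.229 0.336 0.485 -0.000	ee: -0.863 0.040 0.982	tau: -16.799 6.649 4.988 -0.646
step 27	theta: 0.496 -0.491 -0.496 -0.041	dq: 0.235 0.344 0.499 -0.001	ee: -0.864 0.041 0.982	tau: -17.444 6.913 4.857 -0.631
step 28	theta: 0.498 -0.487 -0.491 -0.041	dq: 0.240 0.348 0.507 -0.001	ee: -0.865 0.042 0.982	tau: -18.016 7.145 4.739 -0.617
step 29	theta: 0.501 -0.484 -0.486 -0.041	dq: 0.241 0.350 0.511 -0.001	ee: -0.866 0.042 0.982	tau: -18.521 7.349 4.631 -0.605
step 30	theta: 0.503 -0.480 -0.481 -0.041	dq: 0.241 0.348 0.510 -0.001	ee: -0.867 0.043 0.982	tau: -18.964 7.527 4.533 -0.593
step 31	theta: 0.506 -0.477 -0.476 -0.041	dq: 0.240 0.344 0.506 -0.001	ee: -0.868 0.044 0.982	tau: -19.353 7.683 4.444 -0.583
step 32	theta: 0.508 -0.473 -0.471 -0.042	dq: 0.236 0.338 0.499 -0.001	ee: -0.869 0.045 0.982	tau: -19.693 7.817 4.364 -0.574
step 33	theta: 0.510 -0.470 -0.466 -0.042	dq: 0.232 0.331 0.489 -0.001	ee: -0.870 0.045 0.982	tau: -19.987 7.933 4.291 -0.566
step 34	theta: 0.513 -0.467 -0.461 -0.042	dq: 0.226 0.322 0.477 -0.001	ee: -0.872 0.046 0.982	tau: -20.241 8.032 4.224 -0.559
step 35	theta: 0.515 -0.463 -0.456 -0.042	dq: 0.220 0.313 0.464 -0.001	ee: -0.873 0.047 0.981	tau: -20.458 8.116 4.165 -0.552
step 36	theta: 0.517 -0.460 -0.452 -0.042	dq: 0.213 0.302 0.450 -0.000	ee: -0.874 0.047 0.981	tau: -20.643 8.186 4.110 -0.546
step 37	theta: 0.519 -0.457 -0.447 -0.042	dq: 0.206 0.291 0.434 -0.000	ee: -0.874 0.048 0.981	tau: -20.798 8.244 4.061 -0.541
step 38	theta: 0.521 -0.455 -0.443 -0.042	dq: 0.198 0.280 0.418 -0.000	ee: -0.875 0.049 0.981	tau: -20.928 8.291 4.017 -0.536
step 39	theta: 0.523 -0.452 -0.439 -0.042	dq: 0.190 0.268 0.401 0.000	ee: -0.876 0.049 0.981	tau: -21.034 8.329 3.977 -0.531
step 40	theta: 0.525 -0.449 -0.435 -0.042	dq: 0.182 0.256 0.384 0.000	ee: -0.877 0.050 0.981	tau: -21.119 8.357 3.941 -0.527
step 41	theta: 0.527 -0.447 -0.431 -0.042	dq: 0.174 0.244 0.366 0.001	ee: -0.878 0.051 0.981
final ee position (m): -0.878 0.051 0.981


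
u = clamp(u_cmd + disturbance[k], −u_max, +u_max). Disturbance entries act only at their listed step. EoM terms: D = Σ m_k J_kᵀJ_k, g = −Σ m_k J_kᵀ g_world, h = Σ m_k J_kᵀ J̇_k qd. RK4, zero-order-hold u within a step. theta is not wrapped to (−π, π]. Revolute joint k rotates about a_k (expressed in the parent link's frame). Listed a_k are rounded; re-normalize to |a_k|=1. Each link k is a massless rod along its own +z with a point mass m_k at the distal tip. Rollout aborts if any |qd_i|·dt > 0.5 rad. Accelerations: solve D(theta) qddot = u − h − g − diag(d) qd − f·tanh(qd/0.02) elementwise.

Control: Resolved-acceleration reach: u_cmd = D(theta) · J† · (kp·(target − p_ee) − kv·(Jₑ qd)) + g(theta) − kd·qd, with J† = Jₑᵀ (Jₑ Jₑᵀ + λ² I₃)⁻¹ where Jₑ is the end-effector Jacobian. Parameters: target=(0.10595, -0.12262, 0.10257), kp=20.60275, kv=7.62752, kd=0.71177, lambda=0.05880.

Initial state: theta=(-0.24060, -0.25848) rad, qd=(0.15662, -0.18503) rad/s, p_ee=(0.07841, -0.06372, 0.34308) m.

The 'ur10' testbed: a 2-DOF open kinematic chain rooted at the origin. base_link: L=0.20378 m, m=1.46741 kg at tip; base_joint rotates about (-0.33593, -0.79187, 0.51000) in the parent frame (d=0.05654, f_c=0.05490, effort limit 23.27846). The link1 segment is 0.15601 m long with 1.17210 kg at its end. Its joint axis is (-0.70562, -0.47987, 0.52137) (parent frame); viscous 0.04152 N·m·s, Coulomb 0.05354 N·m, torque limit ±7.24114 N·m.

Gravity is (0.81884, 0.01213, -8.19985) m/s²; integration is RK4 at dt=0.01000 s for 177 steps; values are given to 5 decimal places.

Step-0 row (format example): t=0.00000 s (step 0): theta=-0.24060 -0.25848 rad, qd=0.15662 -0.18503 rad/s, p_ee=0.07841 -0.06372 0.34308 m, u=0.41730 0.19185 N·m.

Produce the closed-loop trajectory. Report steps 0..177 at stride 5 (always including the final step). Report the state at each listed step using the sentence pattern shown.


t=0.05000 s (step 5): theta=-0.24216 -0.26583 rad, qd=-0.16086 -0.17750 rad/s, p_ee=0.07904 -0.06484 0.34259 m, u=0.99809 0.27961 N·m.
t=0.10000 s (step 10): theta=-0.25425 -0.27575 rad, qd=-0.30764 -0.21433 rad/s, p_ee=0.08224 -0.06790 0.34107 m, u=1.33705 0.36938 N·m.
t=0.15000 s (step 15): theta=-0.27170 -0.28693 rad, qd=-0.38176 -0.23089 rad/s, p_ee=0.08667 -0.07198 0.33892 m, u=1.56458 0.42724 N·m.
t=0.20000 s (step 20): theta=-0.29176 -0.29866 rad, qd=-0.41631 -0.23721 rad/s, p_ee=0.09160 -0.07655 0.33637 m, u=1.72989 0.46769 N·m.
t=0.25000 s (step 25): theta=-0.31295 -0.31056 rad, qd=-0.42931 -0.23813 rad/s, p_ee=0.09667 -0.08137 0.33357 m, u=1.85965 0.49812 N·m.
t=0.30000 s (step 30): theta=-0.33448 -0.32243 rad, qd=-0.43058 -0.23620 rad/s, p_ee=0.10167 -0.08625 0.33058 m, u=1.96829 0.52248 N·m.
t=0.35000 s (step 35): theta=-0.35589 -0.33416 rad, qd=-0.42544 -0.23275 rad/s, p_ee=0.10649 -0.09114 0.32748 m, u=2.06365 0.54291 N·m.
t=0.40000 s (step 40): theta=-0.37696 -0.34570 rad, qd=-0.41682 -0.22851 rad/s, p_ee=0.11109 -0.09596 0.32428 m, u=2.15001 0.56059 N·m.
t=0.45000 s (step 45): theta=-0.39753 -0.35701 rad, qd=-0.40629 -0.22389 rad/s, p_ee=0.11545 -0.10069 0.32103 m, u=2.22971 0.57618 N·m.
t=0.50000 s (step 50): theta=-0.41756 -0.36809 rad, qd=-0.39474 -0.21910 rad/s, p_ee=0.11955 -0.10532 0.31775 m, u=2.30408 0.59008 N·m.
t=0.55000 s (step 55): theta=-0.43699 -0.37893 rad, qd=-0.38266 -0.21426 rad/s, p_ee=0.12339 -0.10983 0.31445 m, u=2.37389 0.60254 N·m.
t=0.60000 s (step 60): theta=-0.45581 -0.38952 rad, qd=-0.37033 -0.20946 rad/s, p_ee=0.12699 -0.11421 0.31114 m, u=2.43962 0.61372 N·m.
t=0.65000 s (step 65): theta=-0.47401 -0.39988 rad, qd=-0.35793 -0.20474 rad/s, p_ee=0.13035 -0.11847 0.30785 m, u=2.50156 0.62374 N·m.
t=0.70000 s (step 70): theta=-0.49160 -0.41000 rad, qd=-0.34554 -0.20011 rad/s, p_ee=0.13348 -0.12260 0.30457 m, u=2.55996 0.63270 N·m.
t=0.75000 s (step 75): theta=-0.50856 -0.41990 rad, qd=-0.33325 -0.19561 rad/s, p_ee=0.13639 -0.12659 0.30133 m, u=2.61501 0.64068 N·m.
t=0.80000 s (step 80): theta=-0.52491 -0.42957 rad, qd=-0.32109 -0.19123 rad/s, p_ee=0.13909 -0.13045 0.29812 m, u=2.66685 0.64775 N·m.
t=0.85000 s (step 85): theta=-0.54066 -0.43903 rad, qd=-0.30910 -0.18699 rad/s, p_ee=0.14159 -0.13418 0.29496 m, u=2.71565 0.65399 N·m.
t=0.90000 s (step 90): theta=-0.55582 -0.44828 rad, qd=-0.29730 -0.18289 rad/s, p_ee=0.14391 -0.13778 0.29186 m, u=2.76155 0.65946 N·m.
t=0.95000 s (step 95): theta=-0.57039 -0.45733 rad, qd=-0.28572 -0.17893 rad/s, p_ee=0.14604 -0.14125 0.28881 m, u=2.80468 0.66421 N·m.
t=1.00000 s (step 100): theta=-0.58439 -0.46618 rad, qd=-0.27438 -0.17512 rad/s, p_ee=0.14801 -0.14459 0.28582 m, u=2.84517 0.66831 N·m.
t=1.05000 s (step 105): theta=-0.59783 -0.47485 rad, qd=-0.26328 -0.17145 rad/s, p_ee=0.14982 -0.14780 0.28290 m, u=2.88316 0.67181 N·m.
t=1.10000 s (step 110): theta=-0.61072 -0.48334 rad, qd=-0.25244 -0.16793 rad/s, p_ee=0.15148 -0.15089 0.28005 m, u=2.91878 0.67477 N·m.
t=1.15000 s (step 115): theta=-0.62307 -0.49165 rad, qd=-0.24186 -0.16455 rad/s, p_ee=0.15300 -0.15387 0.27727 m, u=2.95213 0.67723 N·m.
t=1.20000 s (step 120): theta=-0.63490 -0.49980 rad, qd=-0.23156 -0.16131 rad/s, p_ee=0.15439 -0.15672 0.27457 m, u=2.98336 0.67924 N·m.
t=1.25000 s (step 125): theta=-0.64623 -0.50779 rad, qd=-0.22154 -0.15821 rad/s, p_ee=0.15565 -0.15946 0.27194 m, u=3.01256 0.68083 N·m.
t=1.30000 s (step 130): theta=-0.65706 -0.51563 rad, qd=-0.21181 -0.15524 rad/s, p_ee=0.15680 -0.16209 0.26939 m, u=3.03984 0.68206 N·m.
t=1.35000 s (step 135): theta=-0.66741 -0.52332 rad, qd=-0.20236 -0.15240 rad/s, p_ee=0.15784 -0.16461 0.26691 m, u=3.06532 0.68295 N·m.
t=1.40000 s (step 140): theta=-0.67729 -0.53088 rad, qd=-0.19320 -0.14969 rad/s, p_ee=0.15878 -0.16703 0.26451 m, u=3.08909 0.68354 N·m.
t=1.45000 s (step 145): theta=-0.68673 -0.53830 rad, qd=-0.18432 -0.14711 rad/s, p_ee=0.15963 -0.16935 0.26218 m, u=3.11125 0.68387 N·m.
t=1.50000 s (step 150): theta=-0.69572 -0.54559 rad, qd=-0.17573 -0.14464 rad/s, p_ee=0.16039 -0.17158 0.25993 m, u=3.13189 0.68396 N·m.
t=1.55000 s (step 155): theta=-0.70430 -0.55277 rad, qd=-0.16743 -0.14229 rad/s, p_ee=0.16106 -0.17370 0.25776 m, u=3.15110 0.68383 N·m.
t=1.60000 s (step 160): theta=-0.71247 -0.55983 rad, qd=-0.15940 -0.14006 rad/s, p_ee=0.16166 -0.17574 0.25566 m, u=3.16896 0.68352 N·m.
t=1.65000 s (step 165): theta=-0.72024 -0.56678 rad, qd=-0.15165 -0.13792 rad/s, p_ee=0.16218 -0.17770 0.25363 m, u=3.18554 0.68305 N·m.
t=1.70000 s (step 170): theta=-0.72764 -0.57363 rad, qd=-0.14418 -0.13589 rad/s, p_ee=0.16264 -0.17957 0.25168 m, u=3.20092 0.68243 N·m.
t=1.75000 s (step 175): theta=-0.73466 -0.58038 rad, qd=-0.13697 -0.13396 rad/s, p_ee=0.16304 -0.18135 0.24979 m, u=3.21517 0.68169 N·m.
t=1.77000 s (step 177): theta=-0.73737 -0.58305 rad, qd=-0.13416 -0.13322 rad/s, p_ee=0.16318 -0.18205 0.24906 m.


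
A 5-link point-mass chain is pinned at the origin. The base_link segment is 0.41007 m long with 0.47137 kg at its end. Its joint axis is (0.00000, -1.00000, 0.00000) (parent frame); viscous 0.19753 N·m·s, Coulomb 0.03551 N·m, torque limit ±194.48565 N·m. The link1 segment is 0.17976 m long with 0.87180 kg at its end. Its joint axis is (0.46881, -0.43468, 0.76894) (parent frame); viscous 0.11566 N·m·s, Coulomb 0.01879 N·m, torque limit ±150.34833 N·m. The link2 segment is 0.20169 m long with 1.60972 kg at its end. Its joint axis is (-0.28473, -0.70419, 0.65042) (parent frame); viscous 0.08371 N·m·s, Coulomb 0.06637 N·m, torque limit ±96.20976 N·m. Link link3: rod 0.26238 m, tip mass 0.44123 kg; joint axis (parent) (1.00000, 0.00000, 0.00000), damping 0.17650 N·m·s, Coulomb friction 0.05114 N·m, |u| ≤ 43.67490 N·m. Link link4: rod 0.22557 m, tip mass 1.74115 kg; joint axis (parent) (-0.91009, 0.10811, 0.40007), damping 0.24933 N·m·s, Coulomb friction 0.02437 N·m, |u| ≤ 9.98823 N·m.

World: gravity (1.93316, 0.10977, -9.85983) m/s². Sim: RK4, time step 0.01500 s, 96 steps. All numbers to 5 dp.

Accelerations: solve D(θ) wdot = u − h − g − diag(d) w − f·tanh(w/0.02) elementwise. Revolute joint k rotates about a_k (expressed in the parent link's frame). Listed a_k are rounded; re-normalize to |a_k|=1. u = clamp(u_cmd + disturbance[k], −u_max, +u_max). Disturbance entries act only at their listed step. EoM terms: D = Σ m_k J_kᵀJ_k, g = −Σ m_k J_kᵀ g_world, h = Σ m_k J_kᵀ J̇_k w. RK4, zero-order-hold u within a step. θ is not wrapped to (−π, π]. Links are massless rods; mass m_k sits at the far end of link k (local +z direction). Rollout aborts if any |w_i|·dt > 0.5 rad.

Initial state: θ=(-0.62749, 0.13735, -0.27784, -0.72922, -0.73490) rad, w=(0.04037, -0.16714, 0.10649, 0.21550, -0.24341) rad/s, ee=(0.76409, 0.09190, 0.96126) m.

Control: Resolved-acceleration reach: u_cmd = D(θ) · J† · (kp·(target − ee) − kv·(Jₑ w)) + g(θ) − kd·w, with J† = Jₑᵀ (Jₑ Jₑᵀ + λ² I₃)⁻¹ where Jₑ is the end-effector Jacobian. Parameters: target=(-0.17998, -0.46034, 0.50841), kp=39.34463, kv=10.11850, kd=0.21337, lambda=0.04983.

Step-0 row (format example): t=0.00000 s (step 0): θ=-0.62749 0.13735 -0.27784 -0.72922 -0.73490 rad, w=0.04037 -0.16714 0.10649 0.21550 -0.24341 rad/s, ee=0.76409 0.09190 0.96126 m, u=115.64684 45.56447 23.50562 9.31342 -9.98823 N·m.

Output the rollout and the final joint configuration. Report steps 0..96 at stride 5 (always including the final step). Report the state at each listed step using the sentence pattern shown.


t=0.07500 s (step 5): θ=-0.53637 0.36266 -0.59827 -1.01948 -0.95643 rad, w=2.48394 5.26274 -7.68141 -5.11160 -2.41818 rad/s, ee=0.70354 0.04895 0.95280 m, u=89.16763 22.17511 18.75421 2.99939 -5.57100 N·m.
t=0.15000 s (step 10): θ=-0.23135 0.77788 -1.31825 -1.19766 -1.01426 rad, w=5.47948 4.31608 -9.96075 1.25181 0.18667 rad/s, ee=0.56756 -0.04142 0.92218 m, u=47.66971 2.53726 12.14495 -1.21629 -2.04448 N·m.
t=0.22500 s (step 15): θ=0.18683 0.72534 -1.85028 -1.09169 -0.92833 rad, w=5.11421 -4.79859 -4.26615 -0.19165 2.54464 rad/s, ee=0.38283 -0.14626 0.85957 m, u=-2.59196 2.57542 8.74234 -0.50144 -0.04684 N·m.
t=0.30000 s (step 20): θ=0.51721 0.34669 -2.05393 -1.16209 -0.73184 rad, w=3.73139 -4.54977 -1.64568 -1.06421 2.12085 rad/s, ee=0.18951 -0.24497 0.77984 m, u=-27.30204 7.13678 13.18873 -2.67478 1.31089 N·m.
t=0.37500 s (step 25): θ=0.75081 0.07051 -2.13810 -1.21639 -0.62589 rad, w=2.53556 -2.84549 -0.75524 -0.35761 0.84205 rad/s, ee=0.02853 -0.32613 0.70424 m, u=-33.67985 9.30546 16.32228 -4.54217 1.83374 N·m.
t=0.45000 s (step 30): θ=0.90339 -0.09193 -2.18178 -1.22417 -0.58899 rad, w=1.57601 -1.58587 -0.46893 0.06003 0.20651 rad/s, ee=-0.08419 -0.38480 0.64133 m, u=-32.01175 9.31234 17.26047 -4.81455 1.64436 N·m.
t=0.52500 s (step 35): θ=0.99401 -0.18107 -2.21288 -1.21616 -0.58323 rad, w=0.88451 -0.85597 -0.37561 0.12808 0.01661 rad/s, ee=-0.15318 -0.42308 0.59261 m, u=-28.01779 8.34312 17.16690 -3.96873 1.05681 N·m.
t=0.60000 s (step 40): θ=1.04215 -0.22852 -2.23911 -1.20848 -0.58308 rad, w=0.43343 -0.44905 -0.32444 0.06882 0.00542 rad/s, ee=-0.18948 -0.44597 0.55764 m, u=-24.00367 7.12555 16.65537 -2.78158 0.40336 N·m.
t=0.67500 s (step 45): θ=1.06349 -0.25283 -2.26151 -1.20641 -0.58288 rad, w=0.16060 -0.21553 -0.27077 0.00171 0.02110 rad/s, ee=-0.20464 -0.45836 0.53437 m, u=-20.72026 6.00328 16.00428 -1.69701 -0.13864 N·m.
t=0.75000 s (step 50): θ=1.06937 -0.26250 -2.27993 -1.20729 -0.58140 rad, w=0.01286 -0.05595 -0.21841 -0.01890 0.02521 rad/s, ee=-0.20771 -0.46430 0.52017 m, u=-18.24832 5.11758 15.36368 -0.90077 -0.51596 N·m.
t=0.82500 s (step 55): θ=1.06757 -0.26349 -2.29403 -1.20914 -0.57910 rad, w=-0.05091 0.01299 -0.15548 -0.03189 0.03759 rad/s, ee=-0.20491 -0.46649 0.51233 m, u=-16.64314 4.49318 14.84130 -0.35884 -0.75852 N·m.
t=0.90000 s (step 60): θ=1.06279 -0.26191 -2.30340 -1.21201 -0.57620 rad, w=-0.07197 0.02595 -0.09676 -0.04225 0.03818 rad/s, ee=-0.20004 -0.46657 0.50852 m, u=-15.67193 4.09352 14.45889 -0.02222 -0.89833 N·m.
t=0.97500 s (step 65): θ=1.05733 -0.25993 -2.30896 -1.21516 -0.57352 rad, w=-0.07123 0.02549 -0.05424 -0.04036 0.03311 rad/s, ee=-0.19501 -0.46570 0.50708 m, u=-15.08462 3.85183 14.19530 0.16867 -0.97267 N·m.
t=1.05000 s (step 70): θ=1.05236 -0.25818 -2.31192 -1.21792 -0.57128 rad, w=-0.06033 0.02121 -0.02700 -0.03259 0.02639 rad/s, ee=-0.19069 -0.46457 0.50693 m, u=-14.75646 3.71938 14.03052 0.26543 -1.00712 N·m.
t=1.12500 s (step 75): θ=1.04837 -0.25669 -2.31336 -1.22001 -0.56960 rad, w=-0.04614 0.01904 -0.01330 -0.02305 0.01858 rad/s, ee=-0.18731 -0.46351 0.50735 m, u=-14.59328 3.65791 13.94517 0.30646 -1.01974 N·m.
t=1.20000 s (step 80): θ=1.04544 -0.25533 -2.31411 -1.22143 -0.56843 rad, w=-0.03224 0.01690 -0.00756 -0.01553 0.01279 rad/s, ee=-0.18484 -0.46265 0.50788 m, u=-14.53488 3.63863 13.91496 0.31893 -1.02233 N·m.
t=1.27500 s (step 85): θ=1.04347 -0.25419 -2.31457 -1.22240 -0.56760 rad, w=-0.02071 0.01337 -0.00504 -0.01100 0.00899 rad/s, ee=-0.18312 -0.46199 0.50832 m, u=-14.53595 3.64082 13.91338 0.31807 -1.02037 N·m.
t=1.35000 s (step 90): θ=1.04226 -0.25333 -2.31489 -1.22310 -0.56699 rad, w=-0.01231 0.00982 -0.00395 -0.00822 0.00595 rad/s, ee=-0.18197 -0.46150 0.50861 m, u=-14.56037 3.65160 13.92297 0.31145 -1.01656 N·m.
t=1.42500 s (step 95): θ=1.04156 -0.25273 -2.31515 -1.22360 -0.56651 rad, w=-0.00685 0.00698 -0.00361 -0.00672 0.00236 rad/s, ee=-0.18123 -0.46115 0.50877 m, u=-14.58900 3.66403 13.93514 0.30355 -1.01232 N·m.
t=1.44000 s (step 96): θ=1.04147 -0.25263 -2.31519 -1.22368 -0.56642 rad, w=-0.00605 0.00650 -0.00358 -0.00651 0.00170 rad/s, ee=-0.18112 -0.46109 0.50879 m.
final θ (rad): 1.04147 -0.25263 -2.31519 -1.22368 -0.56642


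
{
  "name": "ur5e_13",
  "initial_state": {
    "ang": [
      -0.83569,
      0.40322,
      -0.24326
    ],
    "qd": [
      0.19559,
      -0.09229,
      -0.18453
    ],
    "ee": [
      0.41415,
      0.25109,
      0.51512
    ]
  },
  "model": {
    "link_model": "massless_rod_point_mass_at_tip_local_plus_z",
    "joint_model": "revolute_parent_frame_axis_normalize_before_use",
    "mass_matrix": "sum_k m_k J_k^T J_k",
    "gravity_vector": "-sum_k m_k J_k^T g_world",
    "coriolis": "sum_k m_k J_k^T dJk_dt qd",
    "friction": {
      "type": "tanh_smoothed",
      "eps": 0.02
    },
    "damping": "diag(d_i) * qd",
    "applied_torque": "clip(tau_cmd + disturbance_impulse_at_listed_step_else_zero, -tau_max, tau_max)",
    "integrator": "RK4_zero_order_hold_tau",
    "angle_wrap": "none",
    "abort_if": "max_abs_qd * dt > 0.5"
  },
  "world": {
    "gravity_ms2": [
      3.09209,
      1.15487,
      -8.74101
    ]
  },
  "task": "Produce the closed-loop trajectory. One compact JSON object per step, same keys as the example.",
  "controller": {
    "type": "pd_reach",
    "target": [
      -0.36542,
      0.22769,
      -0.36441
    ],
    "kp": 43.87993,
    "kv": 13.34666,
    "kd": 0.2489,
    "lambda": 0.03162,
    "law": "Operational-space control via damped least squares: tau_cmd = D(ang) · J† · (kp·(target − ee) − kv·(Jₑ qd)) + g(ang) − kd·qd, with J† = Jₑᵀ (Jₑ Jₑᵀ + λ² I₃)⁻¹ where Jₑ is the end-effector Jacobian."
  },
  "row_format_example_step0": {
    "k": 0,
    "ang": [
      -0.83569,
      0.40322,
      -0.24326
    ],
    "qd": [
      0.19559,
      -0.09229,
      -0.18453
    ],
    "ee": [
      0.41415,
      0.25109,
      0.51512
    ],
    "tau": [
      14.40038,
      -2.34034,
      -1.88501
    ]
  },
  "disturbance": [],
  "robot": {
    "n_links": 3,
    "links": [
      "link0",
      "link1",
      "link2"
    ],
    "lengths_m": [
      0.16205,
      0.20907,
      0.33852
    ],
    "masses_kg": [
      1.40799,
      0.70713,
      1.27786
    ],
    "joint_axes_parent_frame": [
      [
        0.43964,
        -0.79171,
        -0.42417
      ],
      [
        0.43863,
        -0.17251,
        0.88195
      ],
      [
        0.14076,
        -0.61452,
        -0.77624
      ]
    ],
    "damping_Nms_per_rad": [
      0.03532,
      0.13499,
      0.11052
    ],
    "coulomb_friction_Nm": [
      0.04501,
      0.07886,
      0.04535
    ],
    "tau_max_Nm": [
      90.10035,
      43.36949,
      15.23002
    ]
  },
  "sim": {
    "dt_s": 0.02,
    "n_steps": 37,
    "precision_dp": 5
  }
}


{"k":1,"ang":[-0.8135,0.41463,-0.32425],"qd":[1.86934,1.24076,-7.39684],"ee":[0.41132,0.25318,0.51497],"tau":[17.17494,-0.69356,0.34945]}
{"k":2,"ang":[-0.7722,0.44326,-0.48778],"qd":[2.17317,1.24462,-8.33735],"ee":[0.40288,0.25918,0.51423],"tau":[11.76423,0.3677,-0.19184]}
{"k":3,"ang":[-0.73076,0.47076,-0.65344],"qd":[1.97616,1.04873,-7.82179],"ee":[0.38878,0.26713,0.51454],"tau":[3.53071,0.4169,-0.93189]}
{"k":4,"ang":[-0.69778,0.50045,-0.80659],"qd":[1.33293,1.68109,-7.33324],"ee":[0.37218,0.27634,0.51435],"tau":[-1.60246,0.00653,-1.3581]}
{"k":5,"ang":[-0.68078,0.54574,-0.9498],"qd":[0.37882,2.69917,-6.93909],"ee":[0.35554,0.28701,0.5121],"tau":[-3.09593,-0.29507,-1.59215]}
{"k":6,"ang":[-0.68295,0.60664,-1.0855],"qd":[-0.58429,3.31483,-6.65363],"ee":[0.33967,0.29961,0.50719],"tau":[-2.99539,-0.14555,-1.7335]}
{"k":7,"ang":[-0.70456,0.67892,-1.21916],"qd":[-1.57203,3.83687,-6.73828],"ee":[0.3244,0.31422,0.49937],"tau":[-3.94368,0.31343,-1.80642]}
{"k":8,"ang":[-0.74875,0.76578,-1.36026],"qd":[-2.83914,4.69997,-7.39601],"ee":[0.30922,0.3304,0.48843],"tau":[-7.44227,0.89388,-1.83727]}
{"k":9,"ang":[-0.82449,0.87525,-1.52429],"qd":[-4.7178,5.94984,-9.07146],"ee":[0.29375,0.34706,0.47369],"tau":[-11.77899,1.3325,-1.80361]}
{"k":10,"ang":[-0.94384,1.0028,-1.73541],"qd":[-7.19923,6.34817,-12.17947],"ee":[0.27788,0.36229,0.45357],"tau":[-9.97357,1.16787,-1.67717]}
{"k":11,"ang":[-1.10914,1.10864,-2.01284],"qd":[-9.32768,3.90829,-15.71362],"ee":[0.26219,0.37404,0.42623],"tau":[-1.67977,0.53602,-1.41569]}
{"k":12,"ang":[-1.30445,1.14239,-2.34845],"qd":[-10.19909,-0.51766,-17.97659],"ee":[0.24833,0.38261,0.39218],"tau":[4.81691,-0.23034,-0.76908]}
{"k":13,"ang":[-1.50541,1.0899,-2.71336],"qd":[-9.85096,-4.5292,-18.58733],"ee":[0.23874,0.39149,0.35479],"tau":[7.19246,-1.44196,0.57017]}
{"k":14,"ang":[-1.68799,0.98037,-3.05904],"qd":[-8.31762,-5.78943,-15.3039],"ee":[0.23618,0.40588,0.31686],"tau":[10.85433,-3.29606,1.82871]}
{"k":15,"ang":[-1.83022,0.90547,-3.24389],"qd":[-6.068,-1.20034,-2.7899],"ee":[0.23958,0.42838,0.27665],"tau":[19.42834,-4.56234,-0.15902]}
{"k":16,"ang":[-1.94026,0.89266,-3.26553],"qd":[-5.01357,-0.35645,-0.0108],"ee":[0.23999,0.45192,0.23555],"tau":[16.29447,-4.49926,-0.33497]}
{"k":17,"ang":[-2.03553,0.88079,-3.26982],"qd":[-4.49684,-0.79122,-0.30888],"ee":[0.23423,0.47259,0.198],"tau":[12.52207,-4.10541,0.06569]}
{"k":18,"ang":[-2.12165,0.86512,-3.27111],"qd":[-4.12846,-0.84968,0.02162],"ee":[0.22361,0.49074,0.16357],"tau":[9.89741,-3.77584,0.12679]}
{"k":19,"ang":[-2.2025,0.84668,-3.27143],"qd":[-3.93268,-0.92238,0.11707],"ee":[0.20927,0.50667,0.13142],"tau":[7.93873,-3.48821,0.18479]}
{"k":20,"ang":[-2.28051,0.82749,-3.27002],"qd":[-3.84333,-0.92091,0.20157],"ee":[0.19201,0.5205,0.10093],"tau":[6.44231,-3.28148,0.20694]}
{"k":21,"ang":[-2.35762,0.8085,-3.26808],"qd":[-3.84425,-0.90734,0.15503],"ee":[0.17245,0.53223,0.07169],"tau":[5.27555,-3.14011,0.25277]}
{"k":22,"ang":[-2.43519,0.79069,-3.26635],"qd":[-3.90058,-0.84339,0.08704],"ee":[0.15106,0.54184,0.04345],"tau":[4.38417,-3.06372,0.30338]}
{"k":23,"ang":[-2.51408,0.77514,-3.26478],"qd":[-3.97883,-0.69717,0.09916],"ee":[0.12824,0.54927,0.01607],"tau":[3.70309,-3.04969,0.33466]}
{"k":24,"ang":[-2.5947,0.7627,-3.26338],"qd":[-4.07294,-0.53307,0.06882],"ee":[0.10434,0.55451,-0.01047],"tau":[3.13212,-3.07979,0.3876]}
{"k":25,"ang":[-2.67717,0.75385,-3.2625],"qd":[-4.15925,-0.32358,0.08357],"ee":[0.07967,0.55756,-0.03613],"tau":[2.67367,-3.15165,0.43821]}
{"k":26,"ang":[-2.76123,0.74921,-3.26164],"qd":[-4.22705,-0.09648,0.10573],"ee":[0.05452,0.55846,-0.06086],"tau":[2.26787,-3.25561,0.49715]}
{"k":27,"ang":[-2.84661,0.74822,-3.26245],"qd":[-4.28534,0.05614,-0.04489],"ee":[0.02917,0.55728,-0.08453],"tau":[1.89153,-3.35447,0.61782]}
{"k":28,"ang":[-2.93251,0.75122,-3.26377],"qd":[-4.29709,0.23875,-0.09681],"ee":[0.00382,0.55412,-0.10705],"tau":[1.58034,-3.45519,0.70898]}
{"k":29,"ang":[-3.01829,0.75775,-3.26623],"qd":[-4.27251,0.40509,-0.16673],"ee":[-0.02129,0.54914,-0.12835],"tau":[1.29239,-3.57677,0.8208]}
{"k":30,"ang":[-3.10314,0.76752,-3.26992],"qd":[-4.20598,0.5587,-0.22699],"ee":[-0.04592,0.54248,-0.14837],"tau":[1.02041,-3.71214,0.9421]}
{"k":31,"ang":[-3.18624,0.78018,-3.27471],"qd":[-4.0985,0.69164,-0.28178],"ee":[-0.06987,0.53431,-0.16708],"tau":[0.74485,-3.85296,1.07082]}
{"k":32,"ang":[-3.2668,0.79531,-3.28045],"qd":[-3.95355,0.80285,-0.32551],"ee":[-0.09295,0.52485,-0.18447],"tau":[0.45501,-3.99263,1.20166]}
{"k":33,"ang":[-3.34414,0.81243,-3.28694],"qd":[-3.77755,0.8908,-0.35905],"ee":[-0.11501,0.5143,-0.20055],"tau":[0.14294,-4.12518,1.33126]}
{"k":34,"ang":[-3.41772,0.8311,-3.29398],"qd":[-3.57811,0.95632,-0.38218],"ee":[-0.13595,0.50287,-0.21531],"tau":[-0.19364,-4.24602,1.45615]}
{"k":35,"ang":[-3.48715,0.85087,-3.3014],"qd":[-3.36323,1.00068,-0.39659],"ee":[-0.15567,0.49078,-0.22881],"tau":[-0.55341,-4.35173,1.57389]}
{"k":36,"ang":[-3.55219,0.87133,-3.30905],"qd":[-3.14031,1.02614,-0.40357],"ee":[-0.17413,0.47822,-0.24108],"tau":[-0.93186,-4.44018,1.68253]}
{"k":37,"ang":[-3.61274,0.89212,-3.31678],"qd":[-2.91575,1.03511,-0.40481],"ee":[-0.19131,0.46539,-0.2522]}


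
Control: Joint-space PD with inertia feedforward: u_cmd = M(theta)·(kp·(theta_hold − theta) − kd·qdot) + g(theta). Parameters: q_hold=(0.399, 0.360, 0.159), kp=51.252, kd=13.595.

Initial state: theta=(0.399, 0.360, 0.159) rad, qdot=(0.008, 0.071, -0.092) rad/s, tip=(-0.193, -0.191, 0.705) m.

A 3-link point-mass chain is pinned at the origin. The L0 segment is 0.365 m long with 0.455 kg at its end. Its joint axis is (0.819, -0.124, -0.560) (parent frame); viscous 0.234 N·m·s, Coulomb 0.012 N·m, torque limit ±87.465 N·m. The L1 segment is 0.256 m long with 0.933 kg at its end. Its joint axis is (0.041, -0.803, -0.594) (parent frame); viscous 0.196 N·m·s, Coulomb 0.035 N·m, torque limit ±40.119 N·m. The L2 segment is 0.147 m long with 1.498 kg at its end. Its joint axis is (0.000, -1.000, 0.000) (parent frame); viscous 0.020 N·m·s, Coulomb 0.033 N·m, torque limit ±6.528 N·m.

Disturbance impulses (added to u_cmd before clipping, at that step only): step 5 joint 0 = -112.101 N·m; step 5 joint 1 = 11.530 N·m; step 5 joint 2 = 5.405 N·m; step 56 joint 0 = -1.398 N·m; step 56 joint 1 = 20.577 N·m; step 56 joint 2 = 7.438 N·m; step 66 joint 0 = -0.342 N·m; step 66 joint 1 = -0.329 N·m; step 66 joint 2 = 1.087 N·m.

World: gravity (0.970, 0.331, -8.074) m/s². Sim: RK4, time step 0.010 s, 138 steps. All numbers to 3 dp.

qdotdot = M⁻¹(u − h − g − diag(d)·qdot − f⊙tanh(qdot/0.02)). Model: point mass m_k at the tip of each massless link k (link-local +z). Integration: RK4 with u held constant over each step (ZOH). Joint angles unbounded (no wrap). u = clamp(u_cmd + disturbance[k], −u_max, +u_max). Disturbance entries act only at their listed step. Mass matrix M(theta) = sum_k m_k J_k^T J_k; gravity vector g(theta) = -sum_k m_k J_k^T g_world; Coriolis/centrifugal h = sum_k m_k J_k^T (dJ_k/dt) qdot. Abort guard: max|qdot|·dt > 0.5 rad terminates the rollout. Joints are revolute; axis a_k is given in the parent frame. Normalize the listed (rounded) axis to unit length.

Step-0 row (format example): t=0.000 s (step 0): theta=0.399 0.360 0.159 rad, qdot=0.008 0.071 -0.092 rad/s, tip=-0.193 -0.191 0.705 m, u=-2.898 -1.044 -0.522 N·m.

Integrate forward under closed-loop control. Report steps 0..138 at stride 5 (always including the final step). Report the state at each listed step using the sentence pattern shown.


t=0.050 s (step 5): theta=0.399 0.361 0.159 rad, qdot=0.003 0.010 0.004 rad/s, tip=-0.193 -0.191 0.705 m, u=-87.465 10.540 4.894 N·m.
t=0.100 s (step 10): theta=0.356 0.362 0.203 rad, qdot=-0.647 0.028 0.544 rad/s, tip=-0.190 -0.167 0.710 m, u=4.967 -2.005 -1.011 N·m.
t=0.150 s (step 15): theta=0.336 0.364 0.216 rad, qdot=-0.204 0.038 0.038 rad/s, tip=-0.188 -0.157 0.712 m, u=1.737 -1.576 -0.822 N·m.
t=0.200 s (step 20): theta=0.332 0.364 0.215 rad, qdot=0.031 -0.017 -0.020 rad/s, tip=-0.188 -0.155 0.712 m, u=-0.251 -1.330 -0.725 N·m.
t=0.250 s (step 25): theta=0.337 0.363 0.214 rad, qdot=0.140 -0.040 -0.033 rad/s, tip=-0.188 -0.157 0.712 m, u=-1.443 -1.195 -0.672 N·m.
t=0.300 s (step 30): theta=0.345 0.360 0.212 rad, qdot=0.179 -0.047 -0.036 rad/s, tip=-0.189 -0.162 0.711 m, u=-2.149 -1.109 -0.638 N·m.
t=0.350 s (step 35): theta=0.354 0.358 0.210 rad, qdot=0.180 -0.046 -0.034 rad/s, tip=-0.190 -0.167 0.710 m, u=-2.552 -1.055 -0.616 N·m.
t=0.400 s (step 40): theta=0.363 0.356 0.209 rad, qdot=0.164 -0.041 -0.031 rad/s, tip=-0.190 -0.171 0.709 m, u=-2.772 -1.022 -0.601 N·m.
t=0.450 s (step 45): theta=0.371 0.354 0.207 rad, qdot=0.140 -0.034 -0.028 rad/s, tip=-0.191 -0.175 0.708 m, u=-2.882 -1.002 -0.592 N·m.
t=0.500 s (step 50): theta=0.377 0.353 0.206 rad, qdot=0.115 -0.027 -0.024 rad/s, tip=-0.192 -0.178 0.707 m, u=-2.929 -0.990 -0.587 N·m.
t=0.550 s (step 55): theta=0.382 0.351 0.205 rad, qdot=0.092 -0.021 -0.021 rad/s, tip=-0.192 -0.181 0.706 m, u=-2.940 -0.982 -0.582 N·m.
t=0.600 s (step 60): theta=0.386 0.382 0.199 rad, qdot=0.080 0.593 0.031 rad/s, tip=-0.201 -0.179 0.703 m, u=-2.758 -3.034 -1.313 N·m.
t=0.650 s (step 65): theta=0.390 0.400 0.200 rad, qdot=0.060 0.178 0.007 rad/s, tip=-0.206 -0.177 0.701 m, u=-2.776 -2.152 -0.991 N·m.
t=0.700 s (step 70): theta=0.392 0.389 0.241 rad, qdot=0.040 -0.250 0.634 rad/s, tip=-0.208 -0.177 0.699 m, u=-2.760 -1.645 -0.937 N·m.
t=0.750 s (step 75): theta=0.394 0.382 0.250 rad, qdot=0.030 -0.091 -0.053 rad/s, tip=-0.207 -0.178 0.699 m, u=-2.786 -1.362 -0.785 N·m.
t=0.800 s (step 80): theta=0.395 0.377 0.245 rad, qdot=0.022 -0.100 -0.122 rad/s, tip=-0.206 -0.180 0.699 m, u=-2.801 -1.188 -0.708 N·m.
t=0.850 s (step 85): theta=0.396 0.372 0.239 rad, qdot=0.017 -0.095 -0.142 rad/s, tip=-0.204 -0.182 0.700 m, u=-2.811 -1.085 -0.660 N·m.
t=0.900 s (step 90): theta=0.397 0.367 0.232 rad, qdot=0.013 -0.086 -0.134 rad/s, tip=-0.202 -0.183 0.701 m, u=-2.817 -1.027 -0.629 N·m.
t=0.950 s (step 95): theta=0.398 0.363 0.226 rad, qdot=0.009 -0.074 -0.113 rad/s, tip=-0.201 -0.185 0.701 m, u=-2.820 -0.995 -0.610 N·m.
t=1.000 s (step 100): theta=0.398 0.360 0.221 rad, qdot=0.007 -0.063 -0.089 rad/s, tip=-0.199 -0.186 0.702 m, u=-2.822 -0.979 -0.599 N·m.
t=1.050 s (step 105): theta=0.398 0.357 0.217 rad, qdot=0.005 -0.053 -0.066 rad/s, tip=-0.198 -0.187 0.702 m, u=-2.823 -0.972 -0.593 N·m.
t=1.100 s (step 110): theta=0.399 0.355 0.214 rad, qdot=0.004 -0.044 -0.046 rad/s, tip=-0.197 -0.188 0.702 m, u=-2.823 -0.970 -0.590 N·m.
t=1.150 s (step 115): theta=0.399 0.353 0.212 rad, qdot=0.003 -0.035 -0.034 rad/s, tip=-0.197 -0.188 0.703 m, u=-2.823 -0.970 -0.588 N·m.
t=1.200 s (step 120): theta=0.399 0.351 0.210 rad, qdot=0.002 -0.027 -0.028 rad/s, tip=-0.196 -0.189 0.703 m, u=-2.824 -0.970 -0.587 N·m.
t=1.250 s (step 125): theta=0.399 0.350 0.209 rad, qdot=0.001 -0.020 -0.023 rad/s, tip=-0.196 -0.189 0.703 m, u=-2.824 -0.969 -0.585 N·m.
t=1.300 s (step 130): theta=0.399 0.349 0.208 rad, qdot=0.001 -0.016 -0.020 rad/s, tip=-0.195 -0.189 0.703 m, u=-2.824 -0.967 -0.583 N·m.
t=1.350 s (step 135): theta=0.399 0.348 0.207 rad, qdot=0.001 -0.013 -0.018 rad/s, tip=-0.195 -0.189 0.703 m, u=-2.824 -0.964 -0.581 N·m.
t=1.380 s (step 138): theta=0.399 0.348 0.207 rad, qdot=0.001 -0.011 -0.017 rad/s, tip=-0.195 -0.189 0.703 m.


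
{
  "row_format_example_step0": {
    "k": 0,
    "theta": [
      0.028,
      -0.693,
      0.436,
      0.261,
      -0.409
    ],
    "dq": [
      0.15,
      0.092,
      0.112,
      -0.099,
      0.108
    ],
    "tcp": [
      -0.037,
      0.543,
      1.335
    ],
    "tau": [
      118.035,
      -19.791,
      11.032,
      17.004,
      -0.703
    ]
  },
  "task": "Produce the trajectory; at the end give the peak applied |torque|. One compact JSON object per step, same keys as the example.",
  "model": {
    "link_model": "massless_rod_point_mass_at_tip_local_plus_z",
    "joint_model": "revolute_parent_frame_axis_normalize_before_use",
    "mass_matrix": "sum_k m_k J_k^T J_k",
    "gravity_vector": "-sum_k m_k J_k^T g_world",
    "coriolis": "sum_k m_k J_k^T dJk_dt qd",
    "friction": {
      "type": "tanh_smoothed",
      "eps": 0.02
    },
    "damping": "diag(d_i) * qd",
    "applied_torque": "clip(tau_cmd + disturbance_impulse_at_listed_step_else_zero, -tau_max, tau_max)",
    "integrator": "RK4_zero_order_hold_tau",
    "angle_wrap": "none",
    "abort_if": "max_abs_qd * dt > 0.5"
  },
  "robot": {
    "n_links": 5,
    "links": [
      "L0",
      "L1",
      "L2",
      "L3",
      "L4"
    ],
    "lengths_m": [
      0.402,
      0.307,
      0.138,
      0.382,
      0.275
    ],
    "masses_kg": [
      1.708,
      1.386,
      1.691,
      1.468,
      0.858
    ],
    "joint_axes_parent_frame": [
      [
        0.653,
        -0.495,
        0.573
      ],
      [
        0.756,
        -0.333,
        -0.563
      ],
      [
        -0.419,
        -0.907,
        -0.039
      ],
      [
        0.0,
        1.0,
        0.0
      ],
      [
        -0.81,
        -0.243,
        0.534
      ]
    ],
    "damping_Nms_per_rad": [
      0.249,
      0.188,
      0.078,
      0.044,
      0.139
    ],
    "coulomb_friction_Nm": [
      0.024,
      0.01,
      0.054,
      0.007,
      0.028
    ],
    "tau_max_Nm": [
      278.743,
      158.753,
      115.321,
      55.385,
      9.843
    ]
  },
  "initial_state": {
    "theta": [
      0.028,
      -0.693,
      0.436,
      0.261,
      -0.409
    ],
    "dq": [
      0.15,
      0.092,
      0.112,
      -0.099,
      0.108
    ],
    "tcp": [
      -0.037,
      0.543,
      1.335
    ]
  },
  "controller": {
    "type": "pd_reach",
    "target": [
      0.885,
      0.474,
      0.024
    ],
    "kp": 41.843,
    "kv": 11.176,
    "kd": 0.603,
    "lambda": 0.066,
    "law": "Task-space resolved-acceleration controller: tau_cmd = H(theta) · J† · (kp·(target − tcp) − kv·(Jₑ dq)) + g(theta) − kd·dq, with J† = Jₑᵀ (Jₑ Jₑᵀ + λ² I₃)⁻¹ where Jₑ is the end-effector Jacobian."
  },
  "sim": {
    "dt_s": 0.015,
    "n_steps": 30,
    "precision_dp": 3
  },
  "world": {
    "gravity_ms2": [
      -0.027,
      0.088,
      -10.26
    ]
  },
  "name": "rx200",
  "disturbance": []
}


{"k":1,"theta":[0.047,-0.712,0.433,0.285,-0.43],"dq":[2.326,-2.531,-0.484,3.328,-2.864],"tcp":[-0.037,0.541,1.332],"tau":[118.914,-8.324,10.787,11.198,0.861]}
{"k":2,"theta":[0.096,-0.765,0.412,0.347,-0.48],"dq":[4.205,-4.507,-2.46,4.79,-3.662],"tcp":[-0.03,0.541,1.319],"tau":[104.726,5.618,3.435,10.771,0.681]}
{"k":3,"theta":[0.17,-0.84,0.357,0.422,-0.53],"dq":[5.553,-5.343,-4.932,5.014,-3.008],"tcp":[-0.019,0.542,1.295],"tau":[58.658,14.237,-8.29,13.698,-0.265]}
{"k":4,"theta":[0.257,-0.918,0.271,0.497,-0.566],"dq":[6.117,-5.037,-6.474,5.026,-1.688],"tcp":[-0.006,0.543,1.26],"tau":[5.461,18.931,-18.111,15.501,-1.284]}
{"k":5,"theta":[0.348,-0.987,0.173,0.575,-0.582],"dq":[6.002,-4.151,-6.63,5.347,-0.382],"tcp":[0.007,0.541,1.214],"tau":[-34.942,22.191,-22.947,14.164,-2.021]}
{"k":6,"theta":[0.434,-1.042,0.077,0.657,-0.58],"dq":[5.524,-3.249,-6.145,5.617,0.58],"tcp":[0.022,0.536,1.16],"tau":[-59.93,24.344,-22.977,10.413,-2.407]}
{"k":7,"theta":[0.512,-1.085,-0.011,0.742,-0.567],"dq":[4.902,-2.525,-5.614,5.579,1.18],"tcp":[0.037,0.529,1.101],"tau":[-73.36,25.358,-19.704,5.451,-2.538]}
{"k":8,"theta":[0.581,-1.118,-0.091,0.823,-0.547],"dq":[4.231,-1.973,-5.197,5.285,1.481],"tcp":[0.055,0.518,1.04],"tau":[-79.303,25.395,-14.625,0.097,-2.498]}
{"k":9,"theta":[0.639,-1.145,-0.166,0.9,-0.524],"dq":[3.551,-1.546,-4.905,4.829,1.573],"tcp":[0.074,0.505,0.978],"tau":[-80.566,24.774,-8.785,-5.153,-2.348]}
{"k":10,"theta":[0.687,-1.165,-0.238,0.968,-0.501],"dq":[2.875,-1.204,-4.715,4.281,1.536],"tcp":[0.096,0.491,0.916],"tau":[-78.94,23.807,-2.839,-10.0,-2.139]}
{"k":11,"theta":[0.725,-1.181,-0.307,1.028,-0.479],"dq":[2.21,-0.921,-4.594,3.687,1.429],"tcp":[0.119,0.476,0.855],"tau":[-75.559,22.712,2.818,-14.267,-1.899]}
{"k":12,"theta":[0.753,-1.193,-0.375,1.079,-0.458],"dq":[1.555,-0.679,-4.512,3.076,1.287],"tcp":[0.143,0.46,0.795],"tau":[-71.136,21.615,7.959,-17.86,-1.65]}
{"k":13,"theta":[0.772,-1.201,-0.442,1.121,-0.44],"dq":[0.913,-0.466,-4.438,2.472,1.134],"tcp":[0.168,0.445,0.738],"tau":[-66.104,20.576,12.457,-20.74,-1.404]}
{"k":14,"theta":[0.781,-1.207,-0.507,1.154,-0.424],"dq":[0.285,-0.276,-4.345,1.895,0.985],"tcp":[0.194,0.429,0.684],"tau":[-60.713,19.617,16.247,-22.904,-1.17]}
{"k":15,"theta":[0.78,-1.21,-0.571,1.179,-0.411],"dq":[-0.326,-0.108,-4.209,1.362,0.848],"tcp":[0.219,0.414,0.632],"tau":[-55.097,18.744,19.303,-24.377,-0.956]}
{"k":16,"theta":[0.771,-1.21,-0.633,1.196,-0.399],"dq":[-0.914,0.039,-4.007,0.894,0.73],"tcp":[0.244,0.399,0.583],"tau":[-49.316,17.96,21.624,-25.206,-0.768]}
{"k":17,"theta":[0.753,-1.209,-0.69,1.207,-0.389],"dq":[-1.474,0.166,-3.722,0.505,0.634],"tcp":[0.269,0.385,0.538],"tau":[-43.396,17.27,23.229,-25.456,-0.612]}
{"k":18,"theta":[0.727,-1.205,-0.743,1.212,-0.38],"dq":[-1.999,0.271,-3.346,0.21,0.559],"tcp":[0.292,0.373,0.495],"tau":[-37.348,16.687,24.153,-25.199,-0.49]}
{"k":19,"theta":[0.693,-1.201,-0.79,1.214,-0.372],"dq":[-2.481,0.355,-2.88,0.015,0.504],"tcp":[0.315,0.361,0.456],"tau":[-31.181,16.223,24.447,-24.517,-0.402]}
{"k":20,"theta":[0.653,-1.195,-0.829,1.213,-0.365],"dq":[-2.913,0.42,-2.327,-0.078,0.461],"tcp":[0.338,0.351,0.421],"tau":[-24.922,15.892,24.177,-23.495,-0.349]}
{"k":21,"theta":[0.606,-1.188,-0.86,1.212,-0.358],"dq":[-3.288,0.466,-1.71,-0.08,0.425],"tcp":[0.359,0.343,0.388],"tau":[-18.575,15.704,23.425,-22.203,-0.327]}
{"k":22,"theta":[0.555,-1.181,-0.881,1.211,-0.352],"dq":[-3.6,0.495,-1.052,-0.009,0.393],"tcp":[0.38,0.336,0.359],"tau":[-12.163,15.664,22.28,-20.708,-0.333]}
{"k":23,"theta":[0.499,-1.174,-0.891,1.212,-0.346],"dq":[-3.846,0.51,-0.383,0.111,0.361],"tcp":[0.401,0.331,0.332],"tau":[-5.713,15.767,20.84,-19.064,-0.366]}
{"k":24,"theta":[0.44,-1.166,-0.892,1.214,-0.341],"dq":[-4.024,0.512,0.266,0.252,0.33],"tcp":[0.422,0.328,0.308],"tau":[0.731,16.002,19.209,-17.322,-0.42]}
{"k":25,"theta":[0.379,-1.158,-0.884,1.219,-0.336],"dq":[-4.134,0.502,0.848,0.369,0.303],"tcp":[0.443,0.327,0.287],"tau":[7.173,16.358,17.495,-15.508,-0.495]}
{"k":26,"theta":[0.316,-1.151,-0.868,1.225,-0.332],"dq":[-4.181,0.483,1.368,0.472,0.274],"tcp":[0.465,0.327,0.267],"tau":[13.402,16.796,15.771,-13.699,-0.579]}
{"k":27,"theta":[0.254,-1.144,-0.844,1.232,-0.328],"dq":[-4.17,0.457,1.802,0.536,0.242],"tcp":[0.487,0.328,0.249],"tau":[19.345,17.294,14.115,-11.928,-0.669]}
{"k":28,"theta":[0.192,-1.137,-0.815,1.24,-0.325],"dq":[-4.106,0.423,2.133,0.546,0.208],"tcp":[0.509,0.331,0.233],"tau":[24.915,17.832,12.588,-10.23,-0.76]}
{"k":29,"theta":[0.131,-1.131,-0.781,1.248,-0.322],"dq":[-3.996,0.384,2.356,0.497,0.169],"tcp":[0.531,0.335,0.217],"tau":[30.019,18.393,11.236,-8.64,-0.848]}
{"k":30,"theta":[0.072,-1.126,-0.745,1.255,-0.32],"dq":[-3.848,0.339,2.473,0.393,0.126],"tcp":[0.554,0.34,0.203]}
{"summary": "max |tau| (N\u00b7m): 118.914"}
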